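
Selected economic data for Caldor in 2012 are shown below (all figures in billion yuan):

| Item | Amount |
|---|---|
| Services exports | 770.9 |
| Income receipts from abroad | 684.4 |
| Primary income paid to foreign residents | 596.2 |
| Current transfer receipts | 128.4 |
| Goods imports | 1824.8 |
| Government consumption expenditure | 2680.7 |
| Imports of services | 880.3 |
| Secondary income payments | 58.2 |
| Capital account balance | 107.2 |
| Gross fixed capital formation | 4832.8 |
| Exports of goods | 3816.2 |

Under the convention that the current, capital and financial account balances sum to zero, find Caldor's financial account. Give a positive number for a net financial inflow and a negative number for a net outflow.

Goods balance = 3816.2 - 1824.8 = 1991.4
Services balance = 770.9 - 880.3 = -109.4
Trade balance (goods + services) = 1991.4 + (-109.4) = 1882.0
Net primary income = 684.4 - 596.2 = 88.2
Net secondary income = 128.4 - 58.2 = 70.2
Current account = 1882.0 + 88.2 + 70.2 = 2040.4
Financial account = -(2040.4 + 107.2) = -2147.6

-2147.6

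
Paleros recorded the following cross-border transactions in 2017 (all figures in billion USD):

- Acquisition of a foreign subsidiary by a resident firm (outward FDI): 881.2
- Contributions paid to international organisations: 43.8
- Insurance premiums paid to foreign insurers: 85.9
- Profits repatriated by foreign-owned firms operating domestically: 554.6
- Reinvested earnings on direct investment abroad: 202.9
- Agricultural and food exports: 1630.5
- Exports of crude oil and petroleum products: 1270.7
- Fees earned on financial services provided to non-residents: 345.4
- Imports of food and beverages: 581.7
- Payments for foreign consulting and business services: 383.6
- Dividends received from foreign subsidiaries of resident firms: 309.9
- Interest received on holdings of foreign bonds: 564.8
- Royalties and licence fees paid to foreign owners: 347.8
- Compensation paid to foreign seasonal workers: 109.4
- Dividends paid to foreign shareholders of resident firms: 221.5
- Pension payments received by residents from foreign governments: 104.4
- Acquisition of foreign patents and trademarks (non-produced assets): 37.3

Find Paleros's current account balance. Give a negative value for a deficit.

Goods: 1270.7 + 1630.5 - 581.7 = 2319.5
Services: -383.6 - 347.8 + 345.4 - 85.9 = -471.9
Primary income: -554.6 + 202.9 + 309.9 - 109.4 - 221.5 + 564.8 = 192.1
Secondary income: -43.8 + 104.4 = 60.6
Current account = 2319.5 + (-471.9) + 192.1 + 60.6 = 2100.3
(Excluded from the current account — financial account: acquisition of a foreign subsidiary by a resident firm (outward FDI) 881.2; capital account: acquisition of foreign patents and trademarks (non-produced assets) 37.3.)

2100.3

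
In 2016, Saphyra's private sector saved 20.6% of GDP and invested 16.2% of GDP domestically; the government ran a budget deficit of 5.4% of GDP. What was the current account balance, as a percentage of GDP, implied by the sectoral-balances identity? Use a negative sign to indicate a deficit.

-1.0

By the sectoral-balances identity, CA = (S_private - I) + (T - G).
Private balance = 20.6 - 16.2 = 4.4
Government balance (T - G) = -5.4
CA = 4.4 + (-5.4) = -1.0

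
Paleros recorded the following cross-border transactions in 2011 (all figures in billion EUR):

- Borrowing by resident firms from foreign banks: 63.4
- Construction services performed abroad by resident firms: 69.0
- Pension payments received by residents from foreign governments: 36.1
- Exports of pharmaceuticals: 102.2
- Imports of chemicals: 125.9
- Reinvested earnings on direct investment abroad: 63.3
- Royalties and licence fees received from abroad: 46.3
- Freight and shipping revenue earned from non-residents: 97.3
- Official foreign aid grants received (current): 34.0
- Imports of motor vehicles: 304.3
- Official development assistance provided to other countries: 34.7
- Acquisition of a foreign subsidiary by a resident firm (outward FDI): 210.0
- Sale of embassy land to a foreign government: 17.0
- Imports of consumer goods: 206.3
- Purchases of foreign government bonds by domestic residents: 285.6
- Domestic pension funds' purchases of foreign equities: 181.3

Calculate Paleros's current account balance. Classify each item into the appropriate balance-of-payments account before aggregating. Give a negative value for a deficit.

-223.0

Goods: 102.2 - 125.9 - 304.3 - 206.3 = -534.3
Services: 46.3 + 97.3 + 69.0 = 212.6
Primary income: 63.3
Secondary income: -34.7 + 36.1 + 34.0 = 35.4
Current account = (-534.3) + 212.6 + 63.3 + 35.4 = -223.0
(Excluded from the current account — financial account: borrowing by resident firms from foreign banks 63.4, acquisition of a foreign subsidiary by a resident firm (outward FDI) 210.0, purchases of foreign government bonds by domestic residents 285.6, domestic pension funds' purchases of foreign equities 181.3; capital account: sale of embassy land to a foreign government 17.0.)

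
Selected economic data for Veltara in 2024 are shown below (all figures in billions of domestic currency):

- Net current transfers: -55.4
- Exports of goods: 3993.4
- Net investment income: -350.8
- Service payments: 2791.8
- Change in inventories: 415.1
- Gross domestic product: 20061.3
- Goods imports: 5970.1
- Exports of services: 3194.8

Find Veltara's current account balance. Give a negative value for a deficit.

Goods balance = 3993.4 - 5970.1 = -1976.7
Services balance = 3194.8 - 2791.8 = 403.0
Trade balance (goods + services) = -1976.7 + 403.0 = -1573.7
Net primary income = -350.8
Net secondary income = -55.4
Current account = -1573.7 + (-350.8) + (-55.4) = -1979.9

-1979.9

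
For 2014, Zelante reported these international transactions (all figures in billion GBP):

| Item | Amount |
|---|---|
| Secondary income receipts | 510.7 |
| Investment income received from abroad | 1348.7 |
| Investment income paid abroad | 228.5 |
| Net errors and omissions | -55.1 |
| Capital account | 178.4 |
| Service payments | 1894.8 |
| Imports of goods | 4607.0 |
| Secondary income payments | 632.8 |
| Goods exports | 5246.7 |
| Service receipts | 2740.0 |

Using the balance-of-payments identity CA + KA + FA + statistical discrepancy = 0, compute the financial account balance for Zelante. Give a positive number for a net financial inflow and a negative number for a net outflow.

Goods balance = 5246.7 - 4607.0 = 639.7
Services balance = 2740.0 - 1894.8 = 845.2
Trade balance (goods + services) = 639.7 + 845.2 = 1484.9
Net primary income = 1348.7 - 228.5 = 1120.2
Net secondary income = 510.7 - 632.8 = -122.1
Current account = 1484.9 + 1120.2 + (-122.1) = 2483.0
Financial account = -(2483.0 + 178.4 + (-55.1)) = -2606.3

-2606.3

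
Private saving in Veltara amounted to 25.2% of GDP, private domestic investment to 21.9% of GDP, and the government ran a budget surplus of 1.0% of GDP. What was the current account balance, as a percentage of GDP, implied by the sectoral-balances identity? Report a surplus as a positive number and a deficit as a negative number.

By the sectoral-balances identity, CA = (S_private - I) + (T - G).
Private balance = 25.2 - 21.9 = 3.3
Government balance (T - G) = 1.0
CA = 3.3 + 1.0 = 4.3

4.3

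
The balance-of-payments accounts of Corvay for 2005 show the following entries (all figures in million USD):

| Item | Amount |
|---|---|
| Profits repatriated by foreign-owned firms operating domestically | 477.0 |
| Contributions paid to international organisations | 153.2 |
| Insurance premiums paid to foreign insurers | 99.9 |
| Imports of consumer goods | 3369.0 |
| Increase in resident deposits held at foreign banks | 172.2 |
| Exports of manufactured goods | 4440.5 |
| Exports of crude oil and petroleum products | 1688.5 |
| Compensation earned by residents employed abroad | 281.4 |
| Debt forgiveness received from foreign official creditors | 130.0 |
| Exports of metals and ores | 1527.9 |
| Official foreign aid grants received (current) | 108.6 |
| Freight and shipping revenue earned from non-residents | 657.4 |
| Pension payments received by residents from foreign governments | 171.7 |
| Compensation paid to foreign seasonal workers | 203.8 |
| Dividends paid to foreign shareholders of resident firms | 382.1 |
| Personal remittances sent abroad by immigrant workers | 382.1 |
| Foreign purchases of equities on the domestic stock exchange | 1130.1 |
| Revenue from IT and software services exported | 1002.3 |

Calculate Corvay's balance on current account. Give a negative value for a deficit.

Goods: -3369.0 + 1527.9 + 1688.5 + 4440.5 = 4287.9
Services: 657.4 - 99.9 + 1002.3 = 1559.8
Primary income: -203.8 - 477.0 + 281.4 - 382.1 = -781.5
Secondary income: 171.7 + 108.6 - 153.2 - 382.1 = -255.0
Current account = 4287.9 + 1559.8 + (-781.5) + (-255.0) = 4811.2
(Excluded from the current account — financial account: increase in resident deposits held at foreign banks 172.2, foreign purchases of equities on the domestic stock exchange 1130.1; capital account: debt forgiveness received from foreign official creditors 130.0.)

4811.2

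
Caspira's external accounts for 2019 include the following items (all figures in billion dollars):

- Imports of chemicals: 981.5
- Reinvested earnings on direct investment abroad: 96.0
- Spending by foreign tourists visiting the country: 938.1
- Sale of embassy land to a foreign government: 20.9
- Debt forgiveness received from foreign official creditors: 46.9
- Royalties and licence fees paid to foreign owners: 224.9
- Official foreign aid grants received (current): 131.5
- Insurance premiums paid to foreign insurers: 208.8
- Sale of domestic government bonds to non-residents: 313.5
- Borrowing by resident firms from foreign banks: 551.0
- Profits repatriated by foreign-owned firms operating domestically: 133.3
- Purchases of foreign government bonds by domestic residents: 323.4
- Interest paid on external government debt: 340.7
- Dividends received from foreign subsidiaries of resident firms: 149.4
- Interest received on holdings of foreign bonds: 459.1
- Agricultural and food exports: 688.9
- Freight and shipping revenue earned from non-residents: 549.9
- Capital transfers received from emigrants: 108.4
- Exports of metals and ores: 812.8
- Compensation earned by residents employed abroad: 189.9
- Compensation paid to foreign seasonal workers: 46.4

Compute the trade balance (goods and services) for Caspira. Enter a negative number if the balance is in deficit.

1574.5

Goods: -981.5 + 812.8 + 688.9 = 520.2
Services: -208.8 + 938.1 - 224.9 + 549.9 = 1054.3
Trade balance = 520.2 + 1054.3 = 1574.5
(Excluded from the trade balance — primary income: reinvested earnings on direct investment abroad 96.0, profits repatriated by foreign-owned firms operating domestically 133.3, interest paid on external government debt 340.7, dividends received from foreign subsidiaries of resident firms 149.4, interest received on holdings of foreign bonds 459.1, compensation earned by residents employed abroad 189.9, compensation paid to foreign seasonal workers 46.4; capital account: sale of embassy land to a foreign government 20.9, debt forgiveness received from foreign official creditors 46.9, capital transfers received from emigrants 108.4; secondary income: official foreign aid grants received (current) 131.5; financial account: sale of domestic government bonds to non-residents 313.5, borrowing by resident firms from foreign banks 551.0, purchases of foreign government bonds by domestic residents 323.4.)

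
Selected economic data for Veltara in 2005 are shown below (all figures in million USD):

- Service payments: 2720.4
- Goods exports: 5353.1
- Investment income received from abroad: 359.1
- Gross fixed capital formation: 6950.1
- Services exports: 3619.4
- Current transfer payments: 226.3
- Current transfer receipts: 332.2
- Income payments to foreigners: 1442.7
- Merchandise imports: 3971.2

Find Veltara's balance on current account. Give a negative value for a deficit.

Goods balance = 5353.1 - 3971.2 = 1381.9
Services balance = 3619.4 - 2720.4 = 899.0
Trade balance (goods + services) = 1381.9 + 899.0 = 2280.9
Net primary income = 359.1 - 1442.7 = -1083.6
Net secondary income = 332.2 - 226.3 = 105.9
Current account = 2280.9 + (-1083.6) + 105.9 = 1303.2

1303.2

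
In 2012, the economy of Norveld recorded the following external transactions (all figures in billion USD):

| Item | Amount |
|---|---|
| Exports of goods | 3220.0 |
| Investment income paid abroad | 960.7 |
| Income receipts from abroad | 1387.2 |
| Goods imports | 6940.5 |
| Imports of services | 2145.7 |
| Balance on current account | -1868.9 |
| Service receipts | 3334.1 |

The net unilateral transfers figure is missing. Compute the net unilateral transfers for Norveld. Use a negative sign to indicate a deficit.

Current account = goods balance + services balance + net primary income + net secondary income
Sum of the known components = -2105.6
Net unilateral transfers = CA - (known components) = -1868.9 - (-2105.6) = 236.7

236.7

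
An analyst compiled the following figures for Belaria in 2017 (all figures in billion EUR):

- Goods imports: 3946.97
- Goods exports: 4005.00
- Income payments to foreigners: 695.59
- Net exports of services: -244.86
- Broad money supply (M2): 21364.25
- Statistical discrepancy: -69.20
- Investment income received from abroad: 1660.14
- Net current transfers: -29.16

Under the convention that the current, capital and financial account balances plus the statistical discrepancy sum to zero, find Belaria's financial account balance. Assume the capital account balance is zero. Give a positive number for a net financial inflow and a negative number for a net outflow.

-679.36

Goods balance = 4005.00 - 3946.97 = 58.03
Services balance = -244.86
Trade balance (goods + services) = 58.03 + (-244.86) = -186.83
Net primary income = 1660.14 - 695.59 = 964.55
Net secondary income = -29.16
Current account = -186.83 + 964.55 + (-29.16) = 748.56
Financial account = -(748.56 + (-69.20)) = -679.36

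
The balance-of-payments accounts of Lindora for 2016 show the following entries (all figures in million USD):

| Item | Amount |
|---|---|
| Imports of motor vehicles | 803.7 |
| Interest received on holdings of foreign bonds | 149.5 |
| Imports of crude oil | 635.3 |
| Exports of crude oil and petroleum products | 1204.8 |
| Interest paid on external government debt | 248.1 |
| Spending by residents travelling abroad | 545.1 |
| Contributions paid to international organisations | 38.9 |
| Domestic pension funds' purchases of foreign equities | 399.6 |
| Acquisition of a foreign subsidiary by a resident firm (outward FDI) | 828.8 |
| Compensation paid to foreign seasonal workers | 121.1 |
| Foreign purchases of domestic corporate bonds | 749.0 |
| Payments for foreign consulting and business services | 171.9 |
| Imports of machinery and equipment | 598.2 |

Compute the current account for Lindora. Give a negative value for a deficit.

-1808.0

Goods: -598.2 - 635.3 - 803.7 + 1204.8 = -832.4
Services: -545.1 - 171.9 = -717.0
Primary income: -248.1 - 121.1 + 149.5 = -219.7
Secondary income: -38.9
Current account = (-832.4) + (-717.0) + (-219.7) + (-38.9) = -1808.0
(Excluded from the current account — financial account: domestic pension funds' purchases of foreign equities 399.6, acquisition of a foreign subsidiary by a resident firm (outward FDI) 828.8, foreign purchases of domestic corporate bonds 749.0.)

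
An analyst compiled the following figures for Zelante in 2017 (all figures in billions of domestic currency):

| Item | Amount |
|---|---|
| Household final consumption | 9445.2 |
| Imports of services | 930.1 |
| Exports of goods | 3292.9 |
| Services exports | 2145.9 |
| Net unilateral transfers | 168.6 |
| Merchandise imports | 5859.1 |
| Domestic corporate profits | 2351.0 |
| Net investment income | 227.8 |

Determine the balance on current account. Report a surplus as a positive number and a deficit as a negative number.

-954.0

Goods balance = 3292.9 - 5859.1 = -2566.2
Services balance = 2145.9 - 930.1 = 1215.8
Trade balance (goods + services) = -2566.2 + 1215.8 = -1350.4
Net primary income = 227.8
Net secondary income = 168.6
Current account = -1350.4 + 227.8 + 168.6 = -954.0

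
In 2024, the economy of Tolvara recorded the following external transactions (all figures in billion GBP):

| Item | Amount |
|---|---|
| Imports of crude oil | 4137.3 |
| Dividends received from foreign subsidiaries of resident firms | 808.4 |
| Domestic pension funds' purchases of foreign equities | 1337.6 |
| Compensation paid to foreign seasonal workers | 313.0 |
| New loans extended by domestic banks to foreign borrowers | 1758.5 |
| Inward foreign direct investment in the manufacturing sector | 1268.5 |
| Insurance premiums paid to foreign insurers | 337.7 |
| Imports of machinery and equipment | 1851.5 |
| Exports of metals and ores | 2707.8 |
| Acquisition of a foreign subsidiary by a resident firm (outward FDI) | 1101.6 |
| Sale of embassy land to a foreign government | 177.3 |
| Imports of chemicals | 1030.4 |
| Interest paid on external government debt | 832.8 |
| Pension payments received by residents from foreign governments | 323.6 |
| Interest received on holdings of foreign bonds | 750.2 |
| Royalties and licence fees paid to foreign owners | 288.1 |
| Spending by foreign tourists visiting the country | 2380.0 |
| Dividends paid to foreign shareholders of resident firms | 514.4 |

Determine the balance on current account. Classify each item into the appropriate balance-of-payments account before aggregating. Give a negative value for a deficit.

Goods: -1030.4 - 4137.3 - 1851.5 + 2707.8 = -4311.4
Services: -288.1 - 337.7 + 2380.0 = 1754.2
Primary income: 808.4 - 514.4 + 750.2 - 313.0 - 832.8 = -101.6
Secondary income: 323.6
Current account = (-4311.4) + 1754.2 + (-101.6) + 323.6 = -2335.2
(Excluded from the current account — financial account: domestic pension funds' purchases of foreign equities 1337.6, new loans extended by domestic banks to foreign borrowers 1758.5, inward foreign direct investment in the manufacturing sector 1268.5, acquisition of a foreign subsidiary by a resident firm (outward FDI) 1101.6; capital account: sale of embassy land to a foreign government 177.3.)

-2335.2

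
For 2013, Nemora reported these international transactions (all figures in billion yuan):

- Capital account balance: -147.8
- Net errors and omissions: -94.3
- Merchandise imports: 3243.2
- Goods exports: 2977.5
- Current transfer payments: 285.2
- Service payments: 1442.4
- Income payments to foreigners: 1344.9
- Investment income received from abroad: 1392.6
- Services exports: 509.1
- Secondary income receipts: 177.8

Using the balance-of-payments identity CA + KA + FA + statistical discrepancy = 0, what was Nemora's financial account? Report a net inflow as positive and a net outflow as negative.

Goods balance = 2977.5 - 3243.2 = -265.7
Services balance = 509.1 - 1442.4 = -933.3
Trade balance (goods + services) = -265.7 + (-933.3) = -1199.0
Net primary income = 1392.6 - 1344.9 = 47.7
Net secondary income = 177.8 - 285.2 = -107.4
Current account = -1199.0 + 47.7 + (-107.4) = -1258.7
Financial account = -(-1258.7 + (-147.8) + (-94.3)) = 1500.8

1500.8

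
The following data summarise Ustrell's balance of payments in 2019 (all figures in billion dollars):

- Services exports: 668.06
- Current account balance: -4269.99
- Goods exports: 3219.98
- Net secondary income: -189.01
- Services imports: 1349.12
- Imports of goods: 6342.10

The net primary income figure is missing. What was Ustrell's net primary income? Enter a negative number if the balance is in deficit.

Current account = goods balance + services balance + net primary income + net secondary income
Sum of the known components = -3992.19
Net primary income = CA - (known components) = -4269.99 - (-3992.19) = -277.80

-277.80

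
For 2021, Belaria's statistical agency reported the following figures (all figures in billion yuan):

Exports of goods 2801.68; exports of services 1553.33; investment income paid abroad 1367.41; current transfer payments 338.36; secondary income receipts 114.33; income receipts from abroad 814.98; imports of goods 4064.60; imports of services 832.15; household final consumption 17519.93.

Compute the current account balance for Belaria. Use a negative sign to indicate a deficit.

Goods balance = 2801.68 - 4064.60 = -1262.92
Services balance = 1553.33 - 832.15 = 721.18
Trade balance (goods + services) = -1262.92 + 721.18 = -541.74
Net primary income = 814.98 - 1367.41 = -552.43
Net secondary income = 114.33 - 338.36 = -224.03
Current account = -541.74 + (-552.43) + (-224.03) = -1318.20

-1318.20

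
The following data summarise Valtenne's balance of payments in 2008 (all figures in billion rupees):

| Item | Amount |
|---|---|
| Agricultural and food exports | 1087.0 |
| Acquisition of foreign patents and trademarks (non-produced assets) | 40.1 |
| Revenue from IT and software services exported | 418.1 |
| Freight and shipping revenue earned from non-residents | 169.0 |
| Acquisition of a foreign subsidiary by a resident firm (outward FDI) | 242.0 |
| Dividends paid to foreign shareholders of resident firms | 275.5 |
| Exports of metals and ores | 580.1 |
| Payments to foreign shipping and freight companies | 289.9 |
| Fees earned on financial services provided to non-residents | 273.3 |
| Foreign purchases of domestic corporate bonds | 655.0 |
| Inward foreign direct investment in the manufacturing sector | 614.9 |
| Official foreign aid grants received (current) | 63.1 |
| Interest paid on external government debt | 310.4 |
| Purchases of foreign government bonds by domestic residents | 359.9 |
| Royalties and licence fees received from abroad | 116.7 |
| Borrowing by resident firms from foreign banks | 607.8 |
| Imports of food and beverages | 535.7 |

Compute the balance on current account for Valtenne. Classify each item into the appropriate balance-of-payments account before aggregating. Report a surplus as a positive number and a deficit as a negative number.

Goods: -535.7 + 1087.0 + 580.1 = 1131.4
Services: 273.3 + 116.7 - 289.9 + 169.0 + 418.1 = 687.2
Primary income: -275.5 - 310.4 = -585.9
Secondary income: 63.1
Current account = 1131.4 + 687.2 + (-585.9) + 63.1 = 1295.8
(Excluded from the current account — capital account: acquisition of foreign patents and trademarks (non-produced assets) 40.1; financial account: acquisition of a foreign subsidiary by a resident firm (outward FDI) 242.0, foreign purchases of domestic corporate bonds 655.0, inward foreign direct investment in the manufacturing sector 614.9, purchases of foreign government bonds by domestic residents 359.9, borrowing by resident firms from foreign banks 607.8.)

1295.8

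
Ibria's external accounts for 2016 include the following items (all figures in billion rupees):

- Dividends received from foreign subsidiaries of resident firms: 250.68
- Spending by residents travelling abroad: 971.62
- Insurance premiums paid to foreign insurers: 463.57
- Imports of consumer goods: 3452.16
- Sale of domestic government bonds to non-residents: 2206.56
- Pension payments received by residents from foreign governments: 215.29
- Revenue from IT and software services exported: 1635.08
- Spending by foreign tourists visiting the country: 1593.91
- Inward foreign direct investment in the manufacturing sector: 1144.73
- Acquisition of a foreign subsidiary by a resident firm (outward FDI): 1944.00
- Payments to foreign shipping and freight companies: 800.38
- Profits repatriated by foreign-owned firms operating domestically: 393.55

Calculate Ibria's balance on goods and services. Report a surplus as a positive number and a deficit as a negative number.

-2458.74

Goods: -3452.16
Services: -463.57 - 971.62 + 1593.91 - 800.38 + 1635.08 = 993.42
Trade balance = -3452.16 + 993.42 = -2458.74
(Excluded from the trade balance — primary income: dividends received from foreign subsidiaries of resident firms 250.68, profits repatriated by foreign-owned firms operating domestically 393.55; financial account: sale of domestic government bonds to non-residents 2206.56, inward foreign direct investment in the manufacturing sector 1144.73, acquisition of a foreign subsidiary by a resident firm (outward FDI) 1944.00; secondary income: pension payments received by residents from foreign governments 215.29.)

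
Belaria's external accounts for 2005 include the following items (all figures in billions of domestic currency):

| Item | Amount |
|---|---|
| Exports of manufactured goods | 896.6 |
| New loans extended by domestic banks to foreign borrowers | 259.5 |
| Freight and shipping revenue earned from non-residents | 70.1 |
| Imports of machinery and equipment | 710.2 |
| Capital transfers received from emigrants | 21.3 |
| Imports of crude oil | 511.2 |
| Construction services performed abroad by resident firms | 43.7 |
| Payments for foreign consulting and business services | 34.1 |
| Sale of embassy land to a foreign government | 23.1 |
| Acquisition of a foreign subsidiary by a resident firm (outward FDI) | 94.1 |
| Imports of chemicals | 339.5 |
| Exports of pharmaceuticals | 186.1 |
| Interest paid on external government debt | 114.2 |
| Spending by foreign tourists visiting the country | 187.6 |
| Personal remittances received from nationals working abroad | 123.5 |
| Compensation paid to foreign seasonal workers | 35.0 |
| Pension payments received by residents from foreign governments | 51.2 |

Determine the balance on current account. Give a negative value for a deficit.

Goods: 186.1 - 511.2 + 896.6 - 339.5 - 710.2 = -478.2
Services: -34.1 + 43.7 + 187.6 + 70.1 = 267.3
Primary income: -114.2 - 35.0 = -149.2
Secondary income: 51.2 + 123.5 = 174.7
Current account = (-478.2) + 267.3 + (-149.2) + 174.7 = -185.4
(Excluded from the current account — financial account: new loans extended by domestic banks to foreign borrowers 259.5, acquisition of a foreign subsidiary by a resident firm (outward FDI) 94.1; capital account: capital transfers received from emigrants 21.3, sale of embassy land to a foreign government 23.1.)

-185.4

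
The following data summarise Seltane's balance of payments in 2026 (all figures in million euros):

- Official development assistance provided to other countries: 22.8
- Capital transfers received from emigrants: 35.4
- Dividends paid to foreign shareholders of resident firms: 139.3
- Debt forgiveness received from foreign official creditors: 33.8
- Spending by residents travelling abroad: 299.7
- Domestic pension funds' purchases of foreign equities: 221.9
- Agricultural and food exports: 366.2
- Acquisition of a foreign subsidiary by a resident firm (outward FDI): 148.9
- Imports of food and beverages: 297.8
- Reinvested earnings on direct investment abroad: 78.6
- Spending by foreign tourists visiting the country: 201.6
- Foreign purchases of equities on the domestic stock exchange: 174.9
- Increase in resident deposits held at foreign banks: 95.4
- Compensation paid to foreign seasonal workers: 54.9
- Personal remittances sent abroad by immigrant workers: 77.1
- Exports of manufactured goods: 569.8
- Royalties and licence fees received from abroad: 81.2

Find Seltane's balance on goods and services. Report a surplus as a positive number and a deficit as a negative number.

Goods: 366.2 - 297.8 + 569.8 = 638.2
Services: 201.6 + 81.2 - 299.7 = -16.9
Trade balance = 638.2 + (-16.9) = 621.3
(Excluded from the trade balance — secondary income: official development assistance provided to other countries 22.8, personal remittances sent abroad by immigrant workers 77.1; capital account: capital transfers received from emigrants 35.4, debt forgiveness received from foreign official creditors 33.8; primary income: dividends paid to foreign shareholders of resident firms 139.3, reinvested earnings on direct investment abroad 78.6, compensation paid to foreign seasonal workers 54.9; financial account: domestic pension funds' purchases of foreign equities 221.9, acquisition of a foreign subsidiary by a resident firm (outward FDI) 148.9, foreign purchases of equities on the domestic stock exchange 174.9, increase in resident deposits held at foreign banks 95.4.)

621.3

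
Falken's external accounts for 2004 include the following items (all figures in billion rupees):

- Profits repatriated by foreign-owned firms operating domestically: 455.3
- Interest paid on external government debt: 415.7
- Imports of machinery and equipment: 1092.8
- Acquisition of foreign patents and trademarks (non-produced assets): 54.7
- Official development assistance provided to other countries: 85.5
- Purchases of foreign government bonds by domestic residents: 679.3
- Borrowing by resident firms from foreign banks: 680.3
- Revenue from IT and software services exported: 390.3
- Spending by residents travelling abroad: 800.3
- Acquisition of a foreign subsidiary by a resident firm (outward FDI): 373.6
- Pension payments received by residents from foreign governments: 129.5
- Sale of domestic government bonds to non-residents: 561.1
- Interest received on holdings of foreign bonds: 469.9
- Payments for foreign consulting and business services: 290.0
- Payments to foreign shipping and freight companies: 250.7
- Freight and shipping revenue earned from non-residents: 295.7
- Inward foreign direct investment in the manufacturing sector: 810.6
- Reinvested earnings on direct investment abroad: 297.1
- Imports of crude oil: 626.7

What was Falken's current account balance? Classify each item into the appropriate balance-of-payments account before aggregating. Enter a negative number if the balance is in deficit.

Goods: -626.7 - 1092.8 = -1719.5
Services: 295.7 + 390.3 - 290.0 - 800.3 - 250.7 = -655.0
Primary income: -455.3 + 297.1 + 469.9 - 415.7 = -104.0
Secondary income: -85.5 + 129.5 = 44.0
Current account = (-1719.5) + (-655.0) + (-104.0) + 44.0 = -2434.5
(Excluded from the current account — capital account: acquisition of foreign patents and trademarks (non-produced assets) 54.7; financial account: purchases of foreign government bonds by domestic residents 679.3, borrowing by resident firms from foreign banks 680.3, acquisition of a foreign subsidiary by a resident firm (outward FDI) 373.6, sale of domestic government bonds to non-residents 561.1, inward foreign direct investment in the manufacturing sector 810.6.)

-2434.5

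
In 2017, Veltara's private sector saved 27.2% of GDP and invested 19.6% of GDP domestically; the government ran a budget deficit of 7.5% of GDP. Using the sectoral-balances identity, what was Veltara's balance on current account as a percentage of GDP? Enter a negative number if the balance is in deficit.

By the sectoral-balances identity, CA = (S_private - I) + (T - G).
Private balance = 27.2 - 19.6 = 7.6
Government balance (T - G) = -7.5
CA = 7.6 + (-7.5) = 0.1

0.1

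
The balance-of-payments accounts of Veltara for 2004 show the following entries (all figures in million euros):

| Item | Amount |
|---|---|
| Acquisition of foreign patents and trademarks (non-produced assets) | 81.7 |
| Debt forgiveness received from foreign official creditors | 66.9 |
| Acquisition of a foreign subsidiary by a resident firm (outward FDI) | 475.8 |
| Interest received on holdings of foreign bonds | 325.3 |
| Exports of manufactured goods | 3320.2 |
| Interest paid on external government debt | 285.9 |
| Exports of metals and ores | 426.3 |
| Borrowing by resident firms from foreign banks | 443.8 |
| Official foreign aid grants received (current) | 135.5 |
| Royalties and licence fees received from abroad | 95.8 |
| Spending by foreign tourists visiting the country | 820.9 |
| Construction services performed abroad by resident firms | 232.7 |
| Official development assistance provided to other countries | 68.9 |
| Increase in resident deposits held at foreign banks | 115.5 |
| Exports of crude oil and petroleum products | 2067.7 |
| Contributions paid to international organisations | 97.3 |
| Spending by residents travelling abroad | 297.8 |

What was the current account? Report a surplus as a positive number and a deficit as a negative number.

Goods: 2067.7 + 3320.2 + 426.3 = 5814.2
Services: 232.7 + 95.8 - 297.8 + 820.9 = 851.6
Primary income: -285.9 + 325.3 = 39.4
Secondary income: -68.9 + 135.5 - 97.3 = -30.7
Current account = 5814.2 + 851.6 + 39.4 + (-30.7) = 6674.5
(Excluded from the current account — capital account: acquisition of foreign patents and trademarks (non-produced assets) 81.7, debt forgiveness received from foreign official creditors 66.9; financial account: acquisition of a foreign subsidiary by a resident firm (outward FDI) 475.8, borrowing by resident firms from foreign banks 443.8, increase in resident deposits held at foreign banks 115.5.)

6674.5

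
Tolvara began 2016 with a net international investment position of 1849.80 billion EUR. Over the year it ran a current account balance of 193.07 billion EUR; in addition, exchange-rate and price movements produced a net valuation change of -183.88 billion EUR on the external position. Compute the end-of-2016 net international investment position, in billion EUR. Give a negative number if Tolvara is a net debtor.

1858.99

Change in NIIP = current account + net valuation change = 193.07 + (-183.88) = 9.19
End-of-year NIIP = 1849.80 + 9.19 = 1858.99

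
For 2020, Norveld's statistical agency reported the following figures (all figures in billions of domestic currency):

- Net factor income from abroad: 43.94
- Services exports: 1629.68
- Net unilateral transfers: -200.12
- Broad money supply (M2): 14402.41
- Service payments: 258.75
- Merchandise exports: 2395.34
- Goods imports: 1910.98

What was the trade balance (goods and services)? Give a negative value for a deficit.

Goods balance = 2395.34 - 1910.98 = 484.36
Services balance = 1629.68 - 258.75 = 1370.93
Trade balance (goods + services) = 484.36 + 1370.93 = 1855.29

1855.29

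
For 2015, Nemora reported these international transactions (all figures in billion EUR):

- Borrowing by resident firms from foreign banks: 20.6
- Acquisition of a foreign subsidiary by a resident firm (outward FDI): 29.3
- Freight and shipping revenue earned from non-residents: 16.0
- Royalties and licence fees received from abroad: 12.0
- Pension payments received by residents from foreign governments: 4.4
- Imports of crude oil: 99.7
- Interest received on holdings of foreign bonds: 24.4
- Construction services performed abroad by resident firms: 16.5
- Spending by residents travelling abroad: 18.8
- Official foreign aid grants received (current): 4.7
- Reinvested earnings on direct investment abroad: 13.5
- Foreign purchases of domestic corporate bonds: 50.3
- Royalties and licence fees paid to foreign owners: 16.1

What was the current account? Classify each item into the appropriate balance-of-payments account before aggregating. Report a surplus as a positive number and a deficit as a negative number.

-43.1

Goods: -99.7
Services: 12.0 + 16.0 - 16.1 - 18.8 + 16.5 = 9.6
Primary income: 24.4 + 13.5 = 37.9
Secondary income: 4.7 + 4.4 = 9.1
Current account = (-99.7) + 9.6 + 37.9 + 9.1 = -43.1
(Excluded from the current account — financial account: borrowing by resident firms from foreign banks 20.6, acquisition of a foreign subsidiary by a resident firm (outward FDI) 29.3, foreign purchases of domestic corporate bonds 50.3.)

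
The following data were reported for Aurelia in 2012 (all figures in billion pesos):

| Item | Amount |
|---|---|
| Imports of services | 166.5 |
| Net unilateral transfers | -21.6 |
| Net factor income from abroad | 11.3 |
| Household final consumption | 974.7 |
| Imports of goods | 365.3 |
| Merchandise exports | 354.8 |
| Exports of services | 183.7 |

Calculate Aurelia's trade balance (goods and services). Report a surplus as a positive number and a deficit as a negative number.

Goods balance = 354.8 - 365.3 = -10.5
Services balance = 183.7 - 166.5 = 17.2
Trade balance (goods + services) = -10.5 + 17.2 = 6.7

6.7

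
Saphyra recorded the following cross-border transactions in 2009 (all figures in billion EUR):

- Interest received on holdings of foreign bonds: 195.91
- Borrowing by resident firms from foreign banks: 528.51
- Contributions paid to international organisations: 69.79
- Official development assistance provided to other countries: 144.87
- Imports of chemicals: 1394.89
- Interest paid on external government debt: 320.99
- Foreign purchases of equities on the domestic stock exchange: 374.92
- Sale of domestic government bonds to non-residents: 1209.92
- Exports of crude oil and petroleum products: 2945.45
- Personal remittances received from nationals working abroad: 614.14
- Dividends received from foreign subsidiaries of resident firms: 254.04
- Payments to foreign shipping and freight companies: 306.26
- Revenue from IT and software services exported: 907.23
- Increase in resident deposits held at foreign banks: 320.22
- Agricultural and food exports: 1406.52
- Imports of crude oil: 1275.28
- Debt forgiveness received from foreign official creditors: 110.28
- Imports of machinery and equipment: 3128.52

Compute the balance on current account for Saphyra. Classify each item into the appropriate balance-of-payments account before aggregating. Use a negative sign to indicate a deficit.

Goods: 1406.52 - 1275.28 - 3128.52 - 1394.89 + 2945.45 = -1446.72
Services: -306.26 + 907.23 = 600.97
Primary income: 254.04 + 195.91 - 320.99 = 128.96
Secondary income: 614.14 - 144.87 - 69.79 = 399.48
Current account = (-1446.72) + 600.97 + 128.96 + 399.48 = -317.31
(Excluded from the current account — financial account: borrowing by resident firms from foreign banks 528.51, foreign purchases of equities on the domestic stock exchange 374.92, sale of domestic government bonds to non-residents 1209.92, increase in resident deposits held at foreign banks 320.22; capital account: debt forgiveness received from foreign official creditors 110.28.)

-317.31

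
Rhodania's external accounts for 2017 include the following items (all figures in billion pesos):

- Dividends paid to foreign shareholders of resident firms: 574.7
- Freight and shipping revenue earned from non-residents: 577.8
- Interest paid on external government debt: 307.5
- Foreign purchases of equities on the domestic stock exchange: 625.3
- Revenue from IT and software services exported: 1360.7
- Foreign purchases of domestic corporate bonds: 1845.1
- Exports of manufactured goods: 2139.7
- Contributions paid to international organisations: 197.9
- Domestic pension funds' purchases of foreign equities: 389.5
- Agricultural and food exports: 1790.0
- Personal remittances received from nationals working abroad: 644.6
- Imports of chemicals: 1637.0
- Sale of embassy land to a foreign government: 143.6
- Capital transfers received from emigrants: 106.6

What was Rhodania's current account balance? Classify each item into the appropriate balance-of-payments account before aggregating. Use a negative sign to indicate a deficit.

Goods: 1790.0 - 1637.0 + 2139.7 = 2292.7
Services: 577.8 + 1360.7 = 1938.5
Primary income: -307.5 - 574.7 = -882.2
Secondary income: -197.9 + 644.6 = 446.7
Current account = 2292.7 + 1938.5 + (-882.2) + 446.7 = 3795.7
(Excluded from the current account — financial account: foreign purchases of equities on the domestic stock exchange 625.3, foreign purchases of domestic corporate bonds 1845.1, domestic pension funds' purchases of foreign equities 389.5; capital account: sale of embassy land to a foreign government 143.6, capital transfers received from emigrants 106.6.)

3795.7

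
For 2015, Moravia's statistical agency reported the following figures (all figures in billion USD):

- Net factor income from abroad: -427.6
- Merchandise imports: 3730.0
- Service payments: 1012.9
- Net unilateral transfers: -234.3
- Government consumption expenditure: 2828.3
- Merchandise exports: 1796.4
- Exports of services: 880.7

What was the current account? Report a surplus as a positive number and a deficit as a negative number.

Goods balance = 1796.4 - 3730.0 = -1933.6
Services balance = 880.7 - 1012.9 = -132.2
Trade balance (goods + services) = -1933.6 + (-132.2) = -2065.8
Net primary income = -427.6
Net secondary income = -234.3
Current account = -2065.8 + (-427.6) + (-234.3) = -2727.7

-2727.7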